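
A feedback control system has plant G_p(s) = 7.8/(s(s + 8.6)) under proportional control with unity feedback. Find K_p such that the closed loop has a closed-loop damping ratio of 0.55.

Closed-loop characteristic equation: s² + 8.6s + K_p·7.8 = 0.
So ω_n = √(7.8K_p) and 2ζω_n = 8.6, giving ζ = 8.6/(2√(7.8K_p)).
Setting ζ = 0.55: √(7.8K_p) = 8.6/(2·0.55) = 7.818, so K_p = 61.12/7.8 = 7.84.

K_p = 7.84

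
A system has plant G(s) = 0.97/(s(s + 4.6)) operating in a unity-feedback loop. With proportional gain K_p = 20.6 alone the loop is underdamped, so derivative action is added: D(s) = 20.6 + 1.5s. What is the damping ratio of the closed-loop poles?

ζ = 0.677

Forward path: (20.6 + 1.5s)·0.97/(s(s+4.6)). The closed-loop characteristic equation is s² + (4.6 + 0.97·1.5)s + 0.97·20.6 = 0.
That is s² + 6.055s + 19.98 = 0, so ω_n = 4.47 rad/s and ζ = 6.055/(2·4.47) = 0.6773.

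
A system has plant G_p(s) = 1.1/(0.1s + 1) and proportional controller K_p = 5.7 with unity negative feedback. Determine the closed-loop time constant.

Closed loop: T(s) = K_p·G_p/(1+K_p·G_p) = 6.27/(0.1s + 1 + 6.27), with pole at s = −(1 + 6.27)/0.1 = −72.7.
Closed-loop time constant τ = 1/72.7 = 0.0138 s.

τ = 0.0138 s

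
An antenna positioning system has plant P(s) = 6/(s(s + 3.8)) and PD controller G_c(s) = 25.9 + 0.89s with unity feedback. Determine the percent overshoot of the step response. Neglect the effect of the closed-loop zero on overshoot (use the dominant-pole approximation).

Forward path: (25.9 + 0.89s)·6/(s(s+3.8)). The closed-loop characteristic equation is s² + (3.8 + 6·0.89)s + 6·25.9 = 0.
That is s² + 9.14s + 155.4 = 0, so ω_n = 12.47 rad/s and ζ = 9.14/(2·12.47) = 0.3666.
%OS = 100·exp(−πζ/√(1−ζ²)) = 29%.

29%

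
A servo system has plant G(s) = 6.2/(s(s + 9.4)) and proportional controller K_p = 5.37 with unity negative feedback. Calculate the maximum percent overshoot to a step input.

Closed-loop characteristic equation: s² + 9.4s + 33.29 = 0, so ω_n = 5.77 rad/s and ζ = 9.4/(2·5.77) = 0.8145.
%OS = 100·exp(−πζ/√(1−ζ²)) = 100·exp(−π·0.8145/√0.3365) = 1.21%.

1.21%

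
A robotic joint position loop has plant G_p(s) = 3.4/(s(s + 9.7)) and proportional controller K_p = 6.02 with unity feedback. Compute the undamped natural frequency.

The closed-loop denominator is s(s+9.7) + 6.02·3.4 = s² + 9.7s + 20.47.
So ω_n² = 20.47 ⇒ ω_n = 4.524 rad/s, and ζ = 9.7/(2ω_n) = 1.07.

ω_n = 4.52 rad/s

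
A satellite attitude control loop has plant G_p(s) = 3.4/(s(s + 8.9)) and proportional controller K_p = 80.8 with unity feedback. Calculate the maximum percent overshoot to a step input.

Closed-loop characteristic equation: s² + 8.9s + 274.7 = 0, so ω_n = 16.57 rad/s and ζ = 8.9/(2·16.57) = 0.2685.
%OS = 100·exp(−πζ/√(1−ζ²)) = 100·exp(−π·0.2685/√0.9279) = 41.7%.

41.7%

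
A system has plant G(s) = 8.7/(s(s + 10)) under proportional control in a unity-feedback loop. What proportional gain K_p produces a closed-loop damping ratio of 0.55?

Closed-loop characteristic equation: s² + 10s + K_p·8.7 = 0.
So ω_n = √(8.7K_p) and 2ζω_n = 10, giving ζ = 10/(2√(8.7K_p)).
Setting ζ = 0.55: √(8.7K_p) = 10/(2·0.55) = 9.091, so K_p = 82.64/8.7 = 9.5.

K_p = 9.5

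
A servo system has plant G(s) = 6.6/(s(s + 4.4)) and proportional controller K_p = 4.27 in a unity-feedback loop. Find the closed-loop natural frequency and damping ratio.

ω_n = 5.31 rad/s, ζ = 0.414

The closed-loop denominator is s(s+4.4) + 4.27·6.6 = s² + 4.4s + 28.18.
Matching s² + 2ζω_n s + ω_n²: ω_n = √28.18 = 5.309 rad/s and 2ζω_n = 4.4, so ζ = 4.4/(2·5.309) = 0.414.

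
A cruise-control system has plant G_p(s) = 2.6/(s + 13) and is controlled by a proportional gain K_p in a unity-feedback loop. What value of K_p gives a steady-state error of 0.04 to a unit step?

K_p = 120

For a type-0 loop with proportional control, e_ss = 1/(1 + K_p·G_p(0)).
G_p(0) = 0.2. Require 1/(1 + K_p·0.2) = 0.04, so 1 + 0.2·K_p = 25.
K_p = (25 − 1)/0.2 = 120.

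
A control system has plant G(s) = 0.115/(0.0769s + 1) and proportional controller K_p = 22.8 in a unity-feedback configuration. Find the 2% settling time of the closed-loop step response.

T_s ≈ 0.0849 s

Closed loop: T(s) = K_p·G/(1+K_p·G) = 2.622/(0.0769s + 1 + 2.622), with pole at s = −(1 + 2.622)/0.0769 = −47.1.
τ = 1/47.1 = 0.02123 s, so 2% settling time ≈ 4τ = 0.0849 s.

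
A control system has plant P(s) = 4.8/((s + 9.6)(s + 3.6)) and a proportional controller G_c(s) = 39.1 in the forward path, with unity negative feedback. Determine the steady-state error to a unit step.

0.156

The loop is type 0. Static position error constant K_pos = G_c(0)·P(0) = 39.1·0.1389 = 5.431.
Steady-state error to a unit step: e_ss = 1/(1+K_pos) = 1/6.431 = 0.156.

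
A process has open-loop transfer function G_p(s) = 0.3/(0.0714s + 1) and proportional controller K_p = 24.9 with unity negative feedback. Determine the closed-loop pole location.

s = -118.6

Closed loop: T(s) = K_p·G_p/(1+K_p·G_p) = 7.47/(0.0714s + 1 + 7.47), with pole at s = −(1 + 7.47)/0.0714 = −118.6.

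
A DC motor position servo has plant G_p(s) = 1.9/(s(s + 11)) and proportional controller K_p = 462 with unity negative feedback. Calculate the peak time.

Closed-loop characteristic equation: s² + 11s + 877.8 = 0, so ω_n = 29.63 rad/s and ζ = 11/(2·29.63) = 0.1856.
Damped frequency ω_d = ω_n√(1−ζ²) = 29.11 rad/s, so peak time T_p = π/ω_d = 0.108 s.

T_p = 0.108 s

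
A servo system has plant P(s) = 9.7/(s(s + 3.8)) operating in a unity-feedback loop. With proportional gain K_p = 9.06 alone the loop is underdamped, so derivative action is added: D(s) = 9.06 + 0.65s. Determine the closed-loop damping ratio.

Forward path: (9.06 + 0.65s)·9.7/(s(s+3.8)). The closed-loop characteristic equation is s² + (3.8 + 9.7·0.65)s + 9.7·9.06 = 0.
That is s² + 10.11s + 87.88 = 0, so ω_n = 9.375 rad/s and ζ = 10.11/(2·9.375) = 0.539.

ζ = 0.539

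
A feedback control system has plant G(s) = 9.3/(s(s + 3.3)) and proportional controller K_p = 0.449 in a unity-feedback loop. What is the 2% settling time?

Closed-loop characteristic equation: s² + 3.3s + 4.176 = 0, so ω_n = 2.043 rad/s and ζ = 3.3/(2·2.043) = 0.8075.
2% settling time T_s ≈ 4/(ζω_n) = 4/1.65 = 2.42 s.

T_s ≈ 2.42 s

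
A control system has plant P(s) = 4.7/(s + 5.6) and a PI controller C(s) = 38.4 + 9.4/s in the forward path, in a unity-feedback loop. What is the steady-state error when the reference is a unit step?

The open loop C(s)P(s) has a pole at the origin (type 1), so the static position error constant is infinite and e_ss = 1/(1+∞) = 0.

0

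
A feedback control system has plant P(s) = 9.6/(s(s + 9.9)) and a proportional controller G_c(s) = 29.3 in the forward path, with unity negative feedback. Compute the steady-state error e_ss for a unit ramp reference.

The loop has one pole at the origin (type 1). Velocity error constant K_v = lim_{s→0} s·G_c(s)P(s) = 29.3·9.6/9.9 = 28.41.
Steady-state error to a unit ramp: e_ss = 1/K_v = 0.0352.

0.0352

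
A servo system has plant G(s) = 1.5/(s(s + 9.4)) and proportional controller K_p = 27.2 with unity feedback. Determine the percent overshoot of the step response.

3.29%

The closed-loop denominator s² + 9.4s + 40.8 gives ω_n = √40.8 = 6.387 and ζ = 9.4/(2ω_n) = 0.7358.
%OS = 100·exp(−πζ/√(1−ζ²)) = 100·exp(−π·0.7358/√0.4586) = 3.29%.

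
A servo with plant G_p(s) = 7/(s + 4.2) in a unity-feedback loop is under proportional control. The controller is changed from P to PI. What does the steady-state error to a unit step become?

Adding integral action puts a pole at s = 0 in the forward path, raising the system type to 1; a type-1 loop has zero steady-state error to a step.

0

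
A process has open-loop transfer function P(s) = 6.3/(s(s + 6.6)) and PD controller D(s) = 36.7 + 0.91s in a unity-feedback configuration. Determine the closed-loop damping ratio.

ζ = 0.406

Forward path: (36.7 + 0.91s)·6.3/(s(s+6.6)). The closed-loop characteristic equation is s² + (6.6 + 6.3·0.91)s + 6.3·36.7 = 0.
That is s² + 12.33s + 231.2 = 0, so ω_n = 15.21 rad/s and ζ = 12.33/(2·15.21) = 0.4055.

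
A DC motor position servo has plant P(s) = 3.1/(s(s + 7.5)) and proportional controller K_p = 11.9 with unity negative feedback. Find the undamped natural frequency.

With unity feedback the closed-loop characteristic equation is s² + 7.5s + 11.9·3.1 = s² + 7.5s + 36.89 = 0.
So ω_n² = 36.89 ⇒ ω_n = 6.074 rad/s, and ζ = 7.5/(2ω_n) = 0.617.

ω_n = 6.07 rad/s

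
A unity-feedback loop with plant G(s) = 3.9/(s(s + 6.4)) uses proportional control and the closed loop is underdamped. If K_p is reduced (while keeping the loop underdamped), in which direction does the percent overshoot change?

decrease

ζ = 6.4/(2√(3.9K_p)) rises as K_p falls; higher damping means less overshoot.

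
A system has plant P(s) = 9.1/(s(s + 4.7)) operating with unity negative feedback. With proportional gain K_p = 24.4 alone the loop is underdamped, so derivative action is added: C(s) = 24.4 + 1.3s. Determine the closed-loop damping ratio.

Forward path: (24.4 + 1.3s)·9.1/(s(s+4.7)). The closed-loop characteristic equation is s² + (4.7 + 9.1·1.3)s + 9.1·24.4 = 0.
That is s² + 16.53s + 222 = 0, so ω_n = 14.9 rad/s and ζ = 16.53/(2·14.9) = 0.5547.

ζ = 0.555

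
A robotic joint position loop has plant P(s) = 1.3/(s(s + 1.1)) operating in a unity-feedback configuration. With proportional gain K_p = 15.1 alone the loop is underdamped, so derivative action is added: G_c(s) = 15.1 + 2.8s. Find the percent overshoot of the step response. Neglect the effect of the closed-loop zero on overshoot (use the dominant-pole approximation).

Forward path: (15.1 + 2.8s)·1.3/(s(s+1.1)). The closed-loop characteristic equation is s² + (1.1 + 1.3·2.8)s + 1.3·15.1 = 0.
That is s² + 4.74s + 19.63 = 0, so ω_n = 4.431 rad/s and ζ = 4.74/(2·4.431) = 0.5349.
%OS = 100·exp(−πζ/√(1−ζ²)) = 13.7%.

13.7%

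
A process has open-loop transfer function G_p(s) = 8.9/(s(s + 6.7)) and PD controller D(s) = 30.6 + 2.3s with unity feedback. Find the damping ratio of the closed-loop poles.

ζ = 0.823

Forward path: (30.6 + 2.3s)·8.9/(s(s+6.7)). The closed-loop characteristic equation is s² + (6.7 + 8.9·2.3)s + 8.9·30.6 = 0.
That is s² + 27.17s + 272.3 = 0, so ω_n = 16.5 rad/s and ζ = 27.17/(2·16.5) = 0.8232.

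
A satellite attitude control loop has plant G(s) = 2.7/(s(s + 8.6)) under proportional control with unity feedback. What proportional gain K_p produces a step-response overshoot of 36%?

From %OS = 100·exp(−πζ/√(1−ζ²)) = 36%, ζ = −ln(0.36)/√(π²+ln²(0.36)) = 0.3093.
Characteristic equation s² + 8.6s + 2.7K_p = 0 gives ζ = 8.6/(2√(2.7K_p)).
Setting ζ = 0.3093: √(2.7K_p) = 8.6/(2·0.3093) = 13.9, so K_p = 193.3/2.7 = 71.6.

K_p = 71.6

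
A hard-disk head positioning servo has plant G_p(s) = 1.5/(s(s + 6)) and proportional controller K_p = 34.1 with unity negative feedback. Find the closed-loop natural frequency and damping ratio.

With unity feedback the closed-loop characteristic equation is s² + 6s + 34.1·1.5 = s² + 6s + 51.15 = 0.
So ω_n² = 51.15 ⇒ ω_n = 7.152 rad/s, and ζ = 6/(2ω_n) = 0.419.

ω_n = 7.15 rad/s, ζ = 0.419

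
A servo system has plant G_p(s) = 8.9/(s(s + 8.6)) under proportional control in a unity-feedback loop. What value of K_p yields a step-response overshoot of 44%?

K_p = 32.5

From %OS = 100·exp(−πζ/√(1−ζ²)) = 44%, ζ = −ln(0.44)/√(π²+ln²(0.44)) = 0.2528.
Characteristic equation s² + 8.6s + 8.9K_p = 0 gives ζ = 8.6/(2√(8.9K_p)).
Setting ζ = 0.2528: √(8.9K_p) = 8.6/(2·0.2528) = 17.01, so K_p = 289.2/8.9 = 32.5.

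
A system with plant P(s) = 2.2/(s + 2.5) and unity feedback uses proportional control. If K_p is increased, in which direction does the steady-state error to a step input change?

decrease

The position error constant K_pos = K_p·P(0) grows with K_p, and e_ss = 1/(1+K_pos) falls.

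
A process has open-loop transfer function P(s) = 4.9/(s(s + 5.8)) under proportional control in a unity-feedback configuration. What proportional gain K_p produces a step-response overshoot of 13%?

From %OS = 100·exp(−πζ/√(1−ζ²)) = 13%, ζ = −ln(0.13)/√(π²+ln²(0.13)) = 0.5446.
Characteristic equation s² + 5.8s + 4.9K_p = 0 gives ζ = 5.8/(2√(4.9K_p)).
Setting ζ = 0.5446: √(4.9K_p) = 5.8/(2·0.5446) = 5.325, so K_p = 28.35/4.9 = 5.79.

K_p = 5.79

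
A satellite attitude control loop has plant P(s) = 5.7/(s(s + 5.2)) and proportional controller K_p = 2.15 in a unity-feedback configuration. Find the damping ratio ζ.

ζ = 0.743

The closed-loop denominator is s(s+5.2) + 2.15·5.7 = s² + 5.2s + 12.25.
Matching s² + 2ζω_n s + ω_n²: ω_n = √12.25 = 3.501 rad/s and 2ζω_n = 5.2, so ζ = 5.2/(2·3.501) = 0.743.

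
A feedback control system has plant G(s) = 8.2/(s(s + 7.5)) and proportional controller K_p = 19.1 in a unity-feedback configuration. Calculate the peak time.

T_p = 0.263 s

The closed-loop denominator s² + 7.5s + 156.6 gives ω_n = √156.6 = 12.51 and ζ = 7.5/(2ω_n) = 0.2996.
Damped frequency ω_d = ω_n√(1−ζ²) = 11.94 rad/s, so peak time T_p = π/ω_d = 0.263 s.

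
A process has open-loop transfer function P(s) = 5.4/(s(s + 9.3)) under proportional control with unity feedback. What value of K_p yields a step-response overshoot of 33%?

From %OS = 100·exp(−πζ/√(1−ζ²)) = 33%, ζ = −ln(0.33)/√(π²+ln²(0.33)) = 0.3328.
Characteristic equation s² + 9.3s + 5.4K_p = 0 gives ζ = 9.3/(2√(5.4K_p)).
Setting ζ = 0.3328: √(5.4K_p) = 9.3/(2·0.3328) = 13.97, so K_p = 195.2/5.4 = 36.2.

K_p = 36.2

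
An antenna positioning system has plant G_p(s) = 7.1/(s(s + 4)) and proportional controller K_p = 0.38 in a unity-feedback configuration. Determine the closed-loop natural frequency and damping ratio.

1 + K_p·G_p(s) = 0 gives s² + 4s + 2.698 = 0.
So ω_n² = 2.698 ⇒ ω_n = 1.643 rad/s, and ζ = 4/(2ω_n) = 1.22.

ω_n = 1.64 rad/s, ζ = 1.22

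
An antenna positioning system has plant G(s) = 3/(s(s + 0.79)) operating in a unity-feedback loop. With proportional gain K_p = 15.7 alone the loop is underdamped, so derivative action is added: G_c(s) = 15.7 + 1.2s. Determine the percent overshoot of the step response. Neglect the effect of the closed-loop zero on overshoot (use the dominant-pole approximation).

34.6%

Forward path: (15.7 + 1.2s)·3/(s(s+0.79)). The closed-loop characteristic equation is s² + (0.79 + 3·1.2)s + 3·15.7 = 0.
That is s² + 4.39s + 47.1 = 0, so ω_n = 6.863 rad/s and ζ = 4.39/(2·6.863) = 0.3198.
%OS = 100·exp(−πζ/√(1−ζ²)) = 34.6%.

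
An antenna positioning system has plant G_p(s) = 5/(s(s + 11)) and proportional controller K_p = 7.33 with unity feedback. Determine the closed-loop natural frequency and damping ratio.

ω_n = 6.05 rad/s, ζ = 0.909

1 + K_p·G_p(s) = 0 gives s² + 11s + 36.65 = 0.
So ω_n² = 36.65 ⇒ ω_n = 6.054 rad/s, and ζ = 11/(2ω_n) = 0.909.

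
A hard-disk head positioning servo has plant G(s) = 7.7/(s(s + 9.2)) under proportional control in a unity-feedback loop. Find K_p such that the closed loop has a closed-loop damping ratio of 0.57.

Closed-loop characteristic equation: s² + 9.2s + K_p·7.7 = 0.
So ω_n = √(7.7K_p) and 2ζω_n = 9.2, giving ζ = 9.2/(2√(7.7K_p)).
Setting ζ = 0.57: √(7.7K_p) = 9.2/(2·0.57) = 8.07, so K_p = 65.13/7.7 = 8.46.

K_p = 8.46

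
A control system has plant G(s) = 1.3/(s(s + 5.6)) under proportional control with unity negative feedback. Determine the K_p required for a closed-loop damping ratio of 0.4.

Closed-loop characteristic equation: s² + 5.6s + K_p·1.3 = 0.
So ω_n = √(1.3K_p) and 2ζω_n = 5.6, giving ζ = 5.6/(2√(1.3K_p)).
Setting ζ = 0.4: √(1.3K_p) = 5.6/(2·0.4) = 7, so K_p = 49/1.3 = 37.7.

K_p = 37.7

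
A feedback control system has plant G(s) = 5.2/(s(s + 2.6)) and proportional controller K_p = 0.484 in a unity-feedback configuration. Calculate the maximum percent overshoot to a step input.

Closed-loop characteristic equation: s² + 2.6s + 2.517 = 0, so ω_n = 1.586 rad/s and ζ = 2.6/(2·1.586) = 0.8194.
%OS = 100·exp(−πζ/√(1−ζ²)) = 100·exp(−π·0.8194/√0.3285) = 1.12%.

1.12%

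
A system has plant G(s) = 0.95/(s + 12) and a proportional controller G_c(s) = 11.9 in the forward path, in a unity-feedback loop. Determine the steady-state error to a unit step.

0.515

The loop is type 0. Static position error constant K_pos = G_c(0)·G(0) = 11.9·0.07917 = 0.9421.
Steady-state error to a unit step: e_ss = 1/(1+K_pos) = 1/1.942 = 0.515.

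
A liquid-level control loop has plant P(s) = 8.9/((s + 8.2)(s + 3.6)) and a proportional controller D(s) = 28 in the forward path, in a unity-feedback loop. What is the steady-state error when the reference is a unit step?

The loop is type 0. Static position error constant K_pos = D(0)·P(0) = 28·0.3015 = 8.442.
Steady-state error to a unit step: e_ss = 1/(1+K_pos) = 1/9.442 = 0.106.

0.106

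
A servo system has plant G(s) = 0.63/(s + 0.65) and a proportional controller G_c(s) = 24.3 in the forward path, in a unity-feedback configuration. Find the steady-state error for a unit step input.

0.0407

The loop is type 0. Static position error constant K_pos = G_c(0)·G(0) = 24.3·0.9692 = 23.55.
Steady-state error to a unit step: e_ss = 1/(1+K_pos) = 1/24.55 = 0.0407.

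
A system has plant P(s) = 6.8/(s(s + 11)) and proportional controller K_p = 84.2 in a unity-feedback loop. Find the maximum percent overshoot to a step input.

47.6%

From 1 + K_pP(s) = 0: s² + 11s + 572.6 = 0 ⇒ ω_n = 23.93, ζ = 0.2299.
%OS = 100·exp(−πζ/√(1−ζ²)) = 100·exp(−π·0.2299/√0.9472) = 47.6%.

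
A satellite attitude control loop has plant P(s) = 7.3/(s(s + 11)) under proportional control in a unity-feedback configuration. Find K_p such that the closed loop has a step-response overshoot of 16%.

From %OS = 100·exp(−πζ/√(1−ζ²)) = 16%, ζ = −ln(0.16)/√(π²+ln²(0.16)) = 0.5039.
Characteristic equation s² + 11s + 7.3K_p = 0 gives ζ = 11/(2√(7.3K_p)).
Setting ζ = 0.5039: √(7.3K_p) = 11/(2·0.5039) = 10.92, so K_p = 119.1/7.3 = 16.3.

K_p = 16.3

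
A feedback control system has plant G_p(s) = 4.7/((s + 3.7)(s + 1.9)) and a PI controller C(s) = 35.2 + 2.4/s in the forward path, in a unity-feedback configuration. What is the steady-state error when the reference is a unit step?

The open loop C(s)G_p(s) has a pole at the origin (type 1), so the static position error constant is infinite and e_ss = 1/(1+∞) = 0.

0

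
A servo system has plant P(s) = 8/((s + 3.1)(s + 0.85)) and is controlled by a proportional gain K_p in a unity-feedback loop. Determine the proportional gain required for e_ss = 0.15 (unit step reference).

For a type-0 loop with proportional control, e_ss = 1/(1 + K_p·P(0)).
P(0) = 3.036. Require 1/(1 + K_p·3.036) = 0.15, so 1 + 3.036·K_p = 6.667.
K_p = (6.667 − 1)/3.036 = 1.87.

K_p = 1.87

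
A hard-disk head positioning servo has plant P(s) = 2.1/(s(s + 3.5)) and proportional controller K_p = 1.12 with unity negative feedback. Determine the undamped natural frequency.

With unity feedback the closed-loop characteristic equation is s² + 3.5s + 1.12·2.1 = s² + 3.5s + 2.352 = 0.
So ω_n² = 2.352 ⇒ ω_n = 1.534 rad/s, and ζ = 3.5/(2ω_n) = 1.14.

ω_n = 1.53 rad/s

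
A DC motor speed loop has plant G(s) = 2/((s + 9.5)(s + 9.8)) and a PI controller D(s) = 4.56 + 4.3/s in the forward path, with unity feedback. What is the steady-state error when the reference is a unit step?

The open loop D(s)G(s) has a pole at the origin (type 1), so the static position error constant is infinite and e_ss = 1/(1+∞) = 0.

0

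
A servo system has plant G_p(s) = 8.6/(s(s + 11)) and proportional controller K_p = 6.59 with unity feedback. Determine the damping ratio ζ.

ζ = 0.731

With unity feedback the closed-loop characteristic equation is s² + 11s + 6.59·8.6 = s² + 11s + 56.67 = 0.
So ω_n² = 56.67 ⇒ ω_n = 7.528 rad/s, and ζ = 11/(2ω_n) = 0.731.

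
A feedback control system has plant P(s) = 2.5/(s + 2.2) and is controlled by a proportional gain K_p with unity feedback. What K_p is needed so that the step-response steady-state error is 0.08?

Steady-state error for a unit step on this type-0 loop is 1/(1 + K_p·P(0)).
P(0) = 1.136. Require 1/(1 + K_p·1.136) = 0.08, so 1 + 1.136·K_p = 12.5.
K_p = (12.5 − 1)/1.136 = 10.1.

K_p = 10.1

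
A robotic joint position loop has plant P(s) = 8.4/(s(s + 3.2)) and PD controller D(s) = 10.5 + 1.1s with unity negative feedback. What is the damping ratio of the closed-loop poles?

Forward path: (10.5 + 1.1s)·8.4/(s(s+3.2)). The closed-loop characteristic equation is s² + (3.2 + 8.4·1.1)s + 8.4·10.5 = 0.
That is s² + 12.44s + 88.2 = 0, so ω_n = 9.391 rad/s and ζ = 12.44/(2·9.391) = 0.6623.

ζ = 0.662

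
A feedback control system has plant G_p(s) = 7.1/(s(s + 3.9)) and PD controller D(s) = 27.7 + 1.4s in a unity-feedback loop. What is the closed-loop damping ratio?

ζ = 0.493

Forward path: (27.7 + 1.4s)·7.1/(s(s+3.9)). The closed-loop characteristic equation is s² + (3.9 + 7.1·1.4)s + 7.1·27.7 = 0.
That is s² + 13.84s + 196.7 = 0, so ω_n = 14.02 rad/s and ζ = 13.84/(2·14.02) = 0.4934.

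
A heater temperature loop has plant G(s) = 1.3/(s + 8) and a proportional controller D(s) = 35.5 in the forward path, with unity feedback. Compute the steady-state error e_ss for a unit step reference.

The loop is type 0. Static position error constant K_pos = D(0)·G(0) = 35.5·0.1625 = 5.769.
Steady-state error to a unit step: e_ss = 1/(1+K_pos) = 1/6.769 = 0.148.

0.148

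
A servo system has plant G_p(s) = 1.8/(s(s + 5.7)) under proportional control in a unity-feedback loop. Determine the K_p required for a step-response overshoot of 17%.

K_p = 18.7

From %OS = 100·exp(−πζ/√(1−ζ²)) = 17%, ζ = −ln(0.17)/√(π²+ln²(0.17)) = 0.4913.
Characteristic equation s² + 5.7s + 1.8K_p = 0 gives ζ = 5.7/(2√(1.8K_p)).
Setting ζ = 0.4913: √(1.8K_p) = 5.7/(2·0.4913) = 5.801, so K_p = 33.65/1.8 = 18.7.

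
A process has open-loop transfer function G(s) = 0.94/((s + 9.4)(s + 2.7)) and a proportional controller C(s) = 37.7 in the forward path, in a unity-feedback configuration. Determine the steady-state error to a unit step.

0.417

The loop is type 0. Static position error constant K_pos = C(0)·G(0) = 37.7·0.03704 = 1.396.
Steady-state error to a unit step: e_ss = 1/(1+K_pos) = 1/2.396 = 0.417.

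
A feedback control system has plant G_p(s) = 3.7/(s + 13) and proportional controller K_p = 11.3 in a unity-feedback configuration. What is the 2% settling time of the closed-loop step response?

Closed-loop transfer function: T(s) = K_p·G_p(s)/(1 + K_p·G_p(s)) = 41.81/(s + 13 + 41.81) = 41.81/(s + 54.81).
Time constant τ = 1/54.81 = 0.01824 s, so the 2% settling time is about 4τ = 0.073 s.

T_s ≈ 0.073 s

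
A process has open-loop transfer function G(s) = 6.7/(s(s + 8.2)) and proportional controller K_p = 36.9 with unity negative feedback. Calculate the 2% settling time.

From 1 + K_pG(s) = 0: s² + 8.2s + 247.2 = 0 ⇒ ω_n = 15.72, ζ = 0.2608.
2% settling time T_s ≈ 4/(ζω_n) = 4/4.1 = 0.976 s.

T_s ≈ 0.976 s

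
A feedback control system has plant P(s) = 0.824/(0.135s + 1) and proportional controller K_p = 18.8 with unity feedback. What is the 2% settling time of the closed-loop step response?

Closed loop: T(s) = K_p·P/(1+K_p·P) = 15.49/(0.135s + 1 + 15.49), with pole at s = −(1 + 15.49)/0.135 = −122.2.
τ = 1/122.2 = 0.008186 s, so 2% settling time ≈ 4τ = 0.0327 s.

T_s ≈ 0.0327 s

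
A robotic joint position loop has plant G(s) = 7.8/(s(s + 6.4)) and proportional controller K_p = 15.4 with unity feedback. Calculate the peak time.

From 1 + K_pG(s) = 0: s² + 6.4s + 120.1 = 0 ⇒ ω_n = 10.96, ζ = 0.292.
Damped frequency ω_d = ω_n√(1−ζ²) = 10.48 rad/s, so peak time T_p = π/ω_d = 0.3 s.

T_p = 0.3 s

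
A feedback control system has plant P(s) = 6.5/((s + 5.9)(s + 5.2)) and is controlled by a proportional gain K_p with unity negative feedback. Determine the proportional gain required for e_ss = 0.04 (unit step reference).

K_p = 113

Steady-state error for a unit step on this type-0 loop is 1/(1 + K_p·P(0)).
P(0) = 0.2119. Require 1/(1 + K_p·0.2119) = 0.04, so 1 + 0.2119·K_p = 25.
K_p = (25 − 1)/0.2119 = 113.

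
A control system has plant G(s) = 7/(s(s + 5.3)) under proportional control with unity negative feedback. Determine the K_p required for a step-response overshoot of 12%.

From %OS = 100·exp(−πζ/√(1−ζ²)) = 12%, ζ = −ln(0.12)/√(π²+ln²(0.12)) = 0.5594.
Characteristic equation s² + 5.3s + 7K_p = 0 gives ζ = 5.3/(2√(7K_p)).
Setting ζ = 0.5594: √(7K_p) = 5.3/(2·0.5594) = 4.737, so K_p = 22.44/7 = 3.21.

K_p = 3.21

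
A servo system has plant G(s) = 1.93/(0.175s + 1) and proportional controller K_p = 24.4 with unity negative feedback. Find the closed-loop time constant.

τ = 0.00364 s

Closed loop: T(s) = K_p·G/(1+K_p·G) = 47.09/(0.175s + 1 + 47.09), with pole at s = −(1 + 47.09)/0.175 = −274.8.
Closed-loop time constant τ = 1/274.8 = 0.00364 s.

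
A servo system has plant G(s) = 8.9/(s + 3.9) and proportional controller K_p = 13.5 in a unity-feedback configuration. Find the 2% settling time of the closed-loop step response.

Closed-loop transfer function: T(s) = K_p·G(s)/(1 + K_p·G(s)) = 120.2/(s + 3.9 + 120.2) = 120.2/(s + 124.1).
Time constant τ = 1/124.1 = 0.008061 s, so the 2% settling time is about 4τ = 0.0322 s.

T_s ≈ 0.0322 s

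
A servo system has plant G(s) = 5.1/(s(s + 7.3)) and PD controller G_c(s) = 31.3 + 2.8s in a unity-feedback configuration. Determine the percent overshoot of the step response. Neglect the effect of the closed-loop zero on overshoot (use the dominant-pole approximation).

0.576%

Forward path: (31.3 + 2.8s)·5.1/(s(s+7.3)). The closed-loop characteristic equation is s² + (7.3 + 5.1·2.8)s + 5.1·31.3 = 0.
That is s² + 21.58s + 159.6 = 0, so ω_n = 12.63 rad/s and ζ = 21.58/(2·12.63) = 0.854.
%OS = 100·exp(−πζ/√(1−ζ²)) = 0.576%.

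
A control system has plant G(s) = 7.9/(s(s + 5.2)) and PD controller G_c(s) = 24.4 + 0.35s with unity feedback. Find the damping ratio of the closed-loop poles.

ζ = 0.287

Forward path: (24.4 + 0.35s)·7.9/(s(s+5.2)). The closed-loop characteristic equation is s² + (5.2 + 7.9·0.35)s + 7.9·24.4 = 0.
That is s² + 7.965s + 192.8 = 0, so ω_n = 13.88 rad/s and ζ = 7.965/(2·13.88) = 0.2868.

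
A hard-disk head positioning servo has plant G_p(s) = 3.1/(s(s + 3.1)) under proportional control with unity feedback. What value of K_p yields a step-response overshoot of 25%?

From %OS = 100·exp(−πζ/√(1−ζ²)) = 25%, ζ = −ln(0.25)/√(π²+ln²(0.25)) = 0.4037.
Characteristic equation s² + 3.1s + 3.1K_p = 0 gives ζ = 3.1/(2√(3.1K_p)).
Setting ζ = 0.4037: √(3.1K_p) = 3.1/(2·0.4037) = 3.839, so K_p = 14.74/3.1 = 4.76.

K_p = 4.76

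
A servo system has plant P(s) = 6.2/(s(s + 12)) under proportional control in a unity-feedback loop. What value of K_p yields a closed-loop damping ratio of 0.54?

Closed-loop characteristic equation: s² + 12s + K_p·6.2 = 0.
So ω_n = √(6.2K_p) and 2ζω_n = 12, giving ζ = 12/(2√(6.2K_p)).
Setting ζ = 0.54: √(6.2K_p) = 12/(2·0.54) = 11.11, so K_p = 123.5/6.2 = 19.9.

K_p = 19.9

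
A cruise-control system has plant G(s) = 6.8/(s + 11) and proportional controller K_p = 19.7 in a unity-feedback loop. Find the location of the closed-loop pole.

s = -145

Closed-loop transfer function: T(s) = K_p·G(s)/(1 + K_p·G(s)) = 134/(s + 11 + 134) = 134/(s + 145).
The closed-loop pole is at s = −145.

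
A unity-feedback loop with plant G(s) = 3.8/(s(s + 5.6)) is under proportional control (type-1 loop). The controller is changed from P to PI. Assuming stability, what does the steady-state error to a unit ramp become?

0

The integrator raises the loop to type 2, so K_v → ∞ and e_ss to a ramp is zero.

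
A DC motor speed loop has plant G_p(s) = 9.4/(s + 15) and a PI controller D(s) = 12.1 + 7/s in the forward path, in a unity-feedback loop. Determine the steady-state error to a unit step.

The open loop D(s)G_p(s) has a pole at the origin (type 1), so the static position error constant is infinite and e_ss = 1/(1+∞) = 0.

0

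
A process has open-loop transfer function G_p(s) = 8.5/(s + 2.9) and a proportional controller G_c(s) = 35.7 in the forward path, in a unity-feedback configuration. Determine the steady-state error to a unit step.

0.00947

The loop is type 0. Static position error constant K_pos = G_c(0)·G_p(0) = 35.7·2.931 = 104.6.
Steady-state error to a unit step: e_ss = 1/(1+K_pos) = 1/105.6 = 0.00947.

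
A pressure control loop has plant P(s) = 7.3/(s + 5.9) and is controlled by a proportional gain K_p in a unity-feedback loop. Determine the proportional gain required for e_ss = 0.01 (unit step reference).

K_p = 80

For a type-0 loop with proportional control, e_ss = 1/(1 + K_p·P(0)).
P(0) = 1.237. Require 1/(1 + K_p·1.237) = 0.01, so 1 + 1.237·K_p = 100.
K_p = (100 − 1)/1.237 = 80.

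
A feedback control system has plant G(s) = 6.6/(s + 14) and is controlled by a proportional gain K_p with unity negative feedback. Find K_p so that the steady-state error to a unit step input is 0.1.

Steady-state error for a unit step on this type-0 loop is 1/(1 + K_p·G(0)).
G(0) = 0.4714. Require 1/(1 + K_p·0.4714) = 0.1, so 1 + 0.4714·K_p = 10.
K_p = (10 − 1)/0.4714 = 19.1.

K_p = 19.1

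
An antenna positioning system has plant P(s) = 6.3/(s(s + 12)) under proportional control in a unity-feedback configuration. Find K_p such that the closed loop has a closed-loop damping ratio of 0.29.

K_p = 67.9

Closed-loop characteristic equation: s² + 12s + K_p·6.3 = 0.
So ω_n = √(6.3K_p) and 2ζω_n = 12, giving ζ = 12/(2√(6.3K_p)).
Setting ζ = 0.29: √(6.3K_p) = 12/(2·0.29) = 20.69, so K_p = 428.1/6.3 = 67.9.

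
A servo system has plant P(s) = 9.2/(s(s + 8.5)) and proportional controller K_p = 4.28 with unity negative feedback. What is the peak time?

The closed-loop denominator s² + 8.5s + 39.38 gives ω_n = √39.38 = 6.275 and ζ = 8.5/(2ω_n) = 0.6773.
Damped frequency ω_d = ω_n√(1−ζ²) = 4.617 rad/s, so peak time T_p = π/ω_d = 0.68 s.

T_p = 0.68 s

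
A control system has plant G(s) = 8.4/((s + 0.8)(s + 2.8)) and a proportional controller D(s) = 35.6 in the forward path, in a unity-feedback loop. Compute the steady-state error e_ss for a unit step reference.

0.00743

The loop is type 0. Static position error constant K_pos = D(0)·G(0) = 35.6·3.75 = 133.5.
Steady-state error to a unit step: e_ss = 1/(1+K_pos) = 1/134.5 = 0.00743.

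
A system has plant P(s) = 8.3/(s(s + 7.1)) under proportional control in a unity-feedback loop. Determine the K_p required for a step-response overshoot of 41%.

From %OS = 100·exp(−πζ/√(1−ζ²)) = 41%, ζ = −ln(0.41)/√(π²+ln²(0.41)) = 0.273.
Characteristic equation s² + 7.1s + 8.3K_p = 0 gives ζ = 7.1/(2√(8.3K_p)).
Setting ζ = 0.273: √(8.3K_p) = 7.1/(2·0.273) = 13, so K_p = 169.1/8.3 = 20.4.

K_p = 20.4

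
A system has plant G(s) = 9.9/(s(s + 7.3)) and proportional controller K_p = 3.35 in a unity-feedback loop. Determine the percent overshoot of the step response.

Closed-loop characteristic equation: s² + 7.3s + 33.16 = 0, so ω_n = 5.759 rad/s and ζ = 7.3/(2·5.759) = 0.6338.
%OS = 100·exp(−πζ/√(1−ζ²)) = 100·exp(−π·0.6338/√0.5983) = 7.62%.

7.62%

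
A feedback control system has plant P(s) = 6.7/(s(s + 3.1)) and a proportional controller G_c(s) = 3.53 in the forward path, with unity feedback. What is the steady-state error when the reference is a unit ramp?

0.131

The loop has one pole at the origin (type 1). Velocity error constant K_v = lim_{s→0} s·G_c(s)P(s) = 3.53·6.7/3.1 = 7.629.
Steady-state error to a unit ramp: e_ss = 1/K_v = 0.131.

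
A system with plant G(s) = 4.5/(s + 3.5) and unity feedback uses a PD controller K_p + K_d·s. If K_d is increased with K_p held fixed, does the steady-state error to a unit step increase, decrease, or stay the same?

K_d affects only the transient (the s-coefficient); the DC loop gain, and hence e_ss, depends only on K_p.

unchanged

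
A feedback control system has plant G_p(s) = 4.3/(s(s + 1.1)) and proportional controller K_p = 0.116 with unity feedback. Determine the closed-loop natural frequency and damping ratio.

ω_n = 0.706 rad/s, ζ = 0.779

With unity feedback the closed-loop characteristic equation is s² + 1.1s + 0.116·4.3 = s² + 1.1s + 0.4988 = 0.
Matching s² + 2ζω_n s + ω_n²: ω_n = √0.4988 = 0.7063 rad/s and 2ζω_n = 1.1, so ζ = 1.1/(2·0.7063) = 0.779.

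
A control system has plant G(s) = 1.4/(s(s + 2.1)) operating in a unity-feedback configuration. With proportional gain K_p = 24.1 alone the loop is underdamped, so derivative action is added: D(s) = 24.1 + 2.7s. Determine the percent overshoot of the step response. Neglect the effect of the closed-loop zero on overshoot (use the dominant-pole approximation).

15.8%

Forward path: (24.1 + 2.7s)·1.4/(s(s+2.1)). The closed-loop characteristic equation is s² + (2.1 + 1.4·2.7)s + 1.4·24.1 = 0.
That is s² + 5.88s + 33.74 = 0, so ω_n = 5.809 rad/s and ζ = 5.88/(2·5.809) = 0.5061.
%OS = 100·exp(−πζ/√(1−ζ²)) = 15.8%.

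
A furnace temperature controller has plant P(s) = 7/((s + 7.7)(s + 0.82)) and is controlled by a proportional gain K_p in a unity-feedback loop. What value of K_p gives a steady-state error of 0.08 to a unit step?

K_p = 10.4

The loop is type 0, so e_ss(step) = 1/(1 + K_pos) with K_pos = K_p·P(0).
P(0) = 1.109. Require 1/(1 + K_p·1.109) = 0.08, so 1 + 1.109·K_p = 12.5.
K_p = (12.5 − 1)/1.109 = 10.4.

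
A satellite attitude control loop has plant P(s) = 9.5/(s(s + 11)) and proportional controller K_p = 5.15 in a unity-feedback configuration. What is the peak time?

T_p = 0.727 s

From 1 + K_pP(s) = 0: s² + 11s + 48.93 = 0 ⇒ ω_n = 6.995, ζ = 0.7863.
Damped frequency ω_d = ω_n√(1−ζ²) = 4.321 rad/s, so peak time T_p = π/ω_d = 0.727 s.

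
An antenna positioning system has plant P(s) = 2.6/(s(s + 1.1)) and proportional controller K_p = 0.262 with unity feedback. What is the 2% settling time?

Closed-loop characteristic equation: s² + 1.1s + 0.6812 = 0, so ω_n = 0.8253 rad/s and ζ = 1.1/(2·0.8253) = 0.6664.
2% settling time T_s ≈ 4/(ζω_n) = 4/0.55 = 7.27 s.

T_s ≈ 7.27 s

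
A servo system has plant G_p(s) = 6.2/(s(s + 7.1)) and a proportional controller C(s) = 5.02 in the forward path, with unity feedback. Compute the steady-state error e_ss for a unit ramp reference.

The loop has one pole at the origin (type 1). Velocity error constant K_v = lim_{s→0} s·C(s)G_p(s) = 5.02·6.2/7.1 = 4.384.
Steady-state error to a unit ramp: e_ss = 1/K_v = 0.228.

0.228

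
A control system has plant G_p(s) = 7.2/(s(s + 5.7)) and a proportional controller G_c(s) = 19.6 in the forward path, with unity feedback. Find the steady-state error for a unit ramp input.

0.0404

The loop has one pole at the origin (type 1). Velocity error constant K_v = lim_{s→0} s·G_c(s)G_p(s) = 19.6·7.2/5.7 = 24.76.
Steady-state error to a unit ramp: e_ss = 1/K_v = 0.0404.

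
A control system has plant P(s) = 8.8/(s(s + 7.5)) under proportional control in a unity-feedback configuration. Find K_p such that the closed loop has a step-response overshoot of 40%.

K_p = 20.4

From %OS = 100·exp(−πζ/√(1−ζ²)) = 40%, ζ = −ln(0.4)/√(π²+ln²(0.4)) = 0.28.
Characteristic equation s² + 7.5s + 8.8K_p = 0 gives ζ = 7.5/(2√(8.8K_p)).
Setting ζ = 0.28: √(8.8K_p) = 7.5/(2·0.28) = 13.39, so K_p = 179.4/8.8 = 20.4.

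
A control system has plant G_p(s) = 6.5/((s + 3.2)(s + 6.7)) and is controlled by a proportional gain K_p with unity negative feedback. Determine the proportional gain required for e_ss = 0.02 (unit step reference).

K_p = 162

For a type-0 loop with proportional control, e_ss = 1/(1 + K_p·G_p(0)).
G_p(0) = 0.3032. Require 1/(1 + K_p·0.3032) = 0.02, so 1 + 0.3032·K_p = 50.
K_p = (50 − 1)/0.3032 = 162.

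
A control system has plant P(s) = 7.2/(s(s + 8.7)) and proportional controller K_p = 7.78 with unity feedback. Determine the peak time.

T_p = 0.516 s

From 1 + K_pP(s) = 0: s² + 8.7s + 56.02 = 0 ⇒ ω_n = 7.484, ζ = 0.5812.
Damped frequency ω_d = ω_n√(1−ζ²) = 6.09 rad/s, so peak time T_p = π/ω_d = 0.516 s.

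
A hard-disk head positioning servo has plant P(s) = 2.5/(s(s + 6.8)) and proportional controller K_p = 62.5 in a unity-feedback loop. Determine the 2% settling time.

From 1 + K_pP(s) = 0: s² + 6.8s + 156.2 = 0 ⇒ ω_n = 12.5, ζ = 0.272.
2% settling time T_s ≈ 4/(ζω_n) = 4/3.4 = 1.18 s.

T_s ≈ 1.18 s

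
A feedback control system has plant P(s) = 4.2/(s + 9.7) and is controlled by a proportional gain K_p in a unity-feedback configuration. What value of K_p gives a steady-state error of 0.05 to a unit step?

K_p = 43.9

For a type-0 loop with proportional control, e_ss = 1/(1 + K_p·P(0)).
P(0) = 0.433. Require 1/(1 + K_p·0.433) = 0.05, so 1 + 0.433·K_p = 20.
K_p = (20 − 1)/0.433 = 43.9.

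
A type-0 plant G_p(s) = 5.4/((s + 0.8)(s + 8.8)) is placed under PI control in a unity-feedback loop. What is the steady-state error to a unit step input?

The PI controller's integrator makes the forward path type 1, so e_ss to a step is zero.

0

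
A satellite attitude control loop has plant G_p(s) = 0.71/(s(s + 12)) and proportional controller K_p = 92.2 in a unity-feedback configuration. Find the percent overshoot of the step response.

3.1%

Closed-loop characteristic equation: s² + 12s + 65.46 = 0, so ω_n = 8.091 rad/s and ζ = 12/(2·8.091) = 0.7416.
%OS = 100·exp(−πζ/√(1−ζ²)) = 100·exp(−π·0.7416/√0.4501) = 3.1%.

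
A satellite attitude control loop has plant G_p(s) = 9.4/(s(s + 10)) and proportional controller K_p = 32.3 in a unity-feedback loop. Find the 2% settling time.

Closed-loop characteristic equation: s² + 10s + 303.6 = 0, so ω_n = 17.42 rad/s and ζ = 10/(2·17.42) = 0.2869.
2% settling time T_s ≈ 4/(ζω_n) = 4/5 = 0.8 s.

T_s ≈ 0.8 s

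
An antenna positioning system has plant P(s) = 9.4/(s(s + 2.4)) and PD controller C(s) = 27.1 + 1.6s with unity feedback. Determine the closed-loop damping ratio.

ζ = 0.546

Forward path: (27.1 + 1.6s)·9.4/(s(s+2.4)). The closed-loop characteristic equation is s² + (2.4 + 9.4·1.6)s + 9.4·27.1 = 0.
That is s² + 17.44s + 254.7 = 0, so ω_n = 15.96 rad/s and ζ = 17.44/(2·15.96) = 0.5463.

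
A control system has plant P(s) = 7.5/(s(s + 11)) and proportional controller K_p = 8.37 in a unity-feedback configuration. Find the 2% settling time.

The closed-loop denominator s² + 11s + 62.77 gives ω_n = √62.77 = 7.923 and ζ = 11/(2ω_n) = 0.6942.
2% settling time T_s ≈ 4/(ζω_n) = 4/5.5 = 0.727 s.

T_s ≈ 0.727 s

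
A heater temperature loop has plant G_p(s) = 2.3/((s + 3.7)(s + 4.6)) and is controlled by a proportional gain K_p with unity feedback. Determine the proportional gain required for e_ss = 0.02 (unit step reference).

Steady-state error for a unit step on this type-0 loop is 1/(1 + K_p·G_p(0)).
G_p(0) = 0.1351. Require 1/(1 + K_p·0.1351) = 0.02, so 1 + 0.1351·K_p = 50.
K_p = (50 − 1)/0.1351 = 363.

K_p = 363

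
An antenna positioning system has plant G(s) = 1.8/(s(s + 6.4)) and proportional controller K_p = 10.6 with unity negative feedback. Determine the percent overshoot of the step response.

From 1 + K_pG(s) = 0: s² + 6.4s + 19.08 = 0 ⇒ ω_n = 4.368, ζ = 0.7326.
%OS = 100·exp(−πζ/√(1−ζ²)) = 100·exp(−π·0.7326/√0.4633) = 3.4%.

3.4%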